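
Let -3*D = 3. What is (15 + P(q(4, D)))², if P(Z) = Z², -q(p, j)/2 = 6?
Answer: 25281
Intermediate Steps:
D = -1 (D = -⅓*3 = -1)
q(p, j) = -12 (q(p, j) = -2*6 = -12)
(15 + P(q(4, D)))² = (15 + (-12)²)² = (15 + 144)² = 159² = 25281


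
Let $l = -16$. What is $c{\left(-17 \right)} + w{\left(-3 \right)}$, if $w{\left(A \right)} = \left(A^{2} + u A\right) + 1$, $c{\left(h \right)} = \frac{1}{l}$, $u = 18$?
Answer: $- \frac{705}{16} \approx -44.063$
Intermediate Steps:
$c{\left(h \right)} = - \frac{1}{16}$ ($c{\left(h \right)} = \frac{1}{-16} = - \frac{1}{16}$)
$w{\left(A \right)} = 1 + A^{2} + 18 A$ ($w{\left(A \right)} = \left(A^{2} + 18 A\right) + 1 = 1 + A^{2} + 18 A$)
$c{\left(-17 \right)} + w{\left(-3 \right)} = - \frac{1}{16} + \left(1 + \left(-3\right)^{2} + 18 \left(-3\right)\right) = - \frac{1}{16} + \left(1 + 9 - 54\right) = - \frac{1}{16} - 44 = - \frac{705}{16}$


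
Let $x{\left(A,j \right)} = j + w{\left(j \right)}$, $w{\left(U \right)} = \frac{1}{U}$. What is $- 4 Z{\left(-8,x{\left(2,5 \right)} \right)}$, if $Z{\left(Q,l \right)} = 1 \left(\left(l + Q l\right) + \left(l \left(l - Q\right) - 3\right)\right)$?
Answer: $- \frac{2924}{25} \approx -116.96$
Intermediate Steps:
$x{\left(A,j \right)} = j + \frac{1}{j}$
$Z{\left(Q,l \right)} = -3 + l + Q l + l \left(l - Q\right)$ ($Z{\left(Q,l \right)} = 1 \left(\left(l + Q l\right) + \left(-3 + l \left(l - Q\right)\right)\right) = 1 \left(-3 + l + Q l + l \left(l - Q\right)\right) = -3 + l + Q l + l \left(l - Q\right)$)
$- 4 Z{\left(-8,x{\left(2,5 \right)} \right)} = - 4 \left(-3 + \left(5 + \frac{1}{5}\right) + \left(5 + \frac{1}{5}\right)^{2}\right) = - 4 \left(-3 + \frac{26}{5} + \left(\frac{26}{5}\right)^{2}\right) = - 4 \left(-3 + \frac{26}{5} + \frac{676}{25}\right) = \left(-4\right) \frac{731}{25} = - \frac{2924}{25}$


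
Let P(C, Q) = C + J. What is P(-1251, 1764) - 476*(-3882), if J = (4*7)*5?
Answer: 1846721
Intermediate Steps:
J = 140 (J = 28*5 = 140)
P(C, Q) = 140 + C (P(C, Q) = C + 140 = 140 + C)
P(-1251, 1764) - 476*(-3882) = (140 - 1251) - 476*(-3882) = -1111 - 1*(-1847832) = -1111 + 1847832 = 1846721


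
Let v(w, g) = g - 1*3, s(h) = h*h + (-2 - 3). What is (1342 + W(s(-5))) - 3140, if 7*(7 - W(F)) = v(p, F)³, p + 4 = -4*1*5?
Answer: -17450/7 ≈ -2492.9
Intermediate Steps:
p = -24 (p = -4 - 4*1*5 = -4 - 4*5 = -4 - 20 = -24)
s(h) = -5 + h² (s(h) = h² - 5 = -5 + h²)
v(w, g) = -3 + g (v(w, g) = g - 3 = -3 + g)
W(F) = 7 - (-3 + F)³/7
(1342 + W(s(-5))) - 3140 = (1342 + (7 - (-3 + (-5 + (-5)²))³/7)) - 3140 = (1342 + (7 - (-3 + (-5 + 25))³/7)) - 3140 = (1342 + (7 - (-3 + 20)³/7)) - 3140 = (1342 + (7 - ⅐*17³)) - 3140 = (1342 + (7 - ⅐*4913)) - 3140 = (1342 + (7 - 4913/7)) - 3140 = (1342 - 4864/7) - 3140 = 4530/7 - 3140 = -17450/7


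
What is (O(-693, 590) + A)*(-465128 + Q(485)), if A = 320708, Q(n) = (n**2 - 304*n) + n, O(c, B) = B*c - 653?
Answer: 33470643270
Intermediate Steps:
O(c, B) = -653 + B*c
Q(n) = n**2 - 303*n
(O(-693, 590) + A)*(-465128 + Q(485)) = ((-653 + 590*(-693)) + 320708)*(-465128 + 485*(-303 + 485)) = ((-653 - 408870) + 320708)*(-465128 + 485*182) = (-409523 + 320708)*(-465128 + 88270) = -88815*(-376858) = 33470643270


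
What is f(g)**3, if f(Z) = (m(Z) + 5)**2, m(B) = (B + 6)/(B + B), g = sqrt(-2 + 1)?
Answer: -3828995/64 - 140283*I/16 ≈ -59828.0 - 8767.7*I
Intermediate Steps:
g = I (g = sqrt(-1) = I ≈ 1.0*I)
m(B) = (6 + B)/(2*B) (m(B) = (6 + B)/((2*B)) = (6 + B)*(1/(2*B)) = (6 + B)/(2*B))
f(Z) = (5 + (6 + Z)/(2*Z))**2 (f(Z) = ((6 + Z)/(2*Z) + 5)**2 = (5 + (6 + Z)/(2*Z))**2)
f(g)**3 = ((6 + 11*I)**2/(4*I**2))**3 = ((1/4)*(-1)*(6 + 11*I)**2)**3 = (-(6 + 11*I)**2/4)**3 = -(6 + 11*I)**6/64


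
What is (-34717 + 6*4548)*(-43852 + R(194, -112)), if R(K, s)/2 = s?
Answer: 327440604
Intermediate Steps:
R(K, s) = 2*s
(-34717 + 6*4548)*(-43852 + R(194, -112)) = (-34717 + 6*4548)*(-43852 + 2*(-112)) = (-34717 + 27288)*(-43852 - 224) = -7429*(-44076) = 327440604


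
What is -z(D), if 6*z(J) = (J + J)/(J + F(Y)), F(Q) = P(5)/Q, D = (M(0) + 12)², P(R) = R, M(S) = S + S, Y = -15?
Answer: -144/431 ≈ -0.33411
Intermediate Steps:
M(S) = 2*S
D = 144 (D = (2*0 + 12)² = (0 + 12)² = 12² = 144)
F(Q) = 5/Q
z(J) = J/(3*(-⅓ + J)) (z(J) = ((J + J)/(J + 5/(-15)))/6 = ((2*J)/(J + 5*(-1/15)))/6 = ((2*J)/(J - ⅓))/6 = ((2*J)/(-⅓ + J))/6 = (2*J/(-⅓ + J))/6 = J/(3*(-⅓ + J)))
-z(D) = -144/(-1 + 3*144) = -144/(-1 + 432) = -144/431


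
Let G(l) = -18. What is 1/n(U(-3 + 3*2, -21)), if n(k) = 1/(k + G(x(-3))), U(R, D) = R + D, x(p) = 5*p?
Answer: -36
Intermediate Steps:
U(R, D) = D + R
n(k) = 1/(-18 + k) (n(k) = 1/(k - 18) = 1/(-18 + k))
1/n(U(-3 + 3*2, -21)) = 1/(1/(-18 + (-21 + (-3 + 3*2)))) = 1/(1/(-18 + (-21 + (-3 + 6)))) = 1/(1/(-18 + (-21 + 3))) = 1/(1/(-18 - 18)) = 1/(1/(-36)) = 1/(-1/36) = -36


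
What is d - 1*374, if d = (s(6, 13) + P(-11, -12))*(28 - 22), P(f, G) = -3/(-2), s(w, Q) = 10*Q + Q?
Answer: 493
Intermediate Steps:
s(w, Q) = 11*Q
P(f, G) = 3/2 (P(f, G) = -3*(-1/2) = 3/2)
d = 867 (d = (11*13 + 3/2)*(28 - 22) = (143 + 3/2)*6 = (289/2)*6 = 867)
d - 1*374 = 867 - 1*374 = 867 - 374 = 493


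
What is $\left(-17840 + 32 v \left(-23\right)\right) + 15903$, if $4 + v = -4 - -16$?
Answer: $-7825$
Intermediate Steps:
$v = 8$ ($v = -4 - -12 = -4 + \left(-4 + 16\right) = -4 + 12 = 8$)
$\left(-17840 + 32 v \left(-23\right)\right) + 15903 = \left(-17840 + 32 \cdot 8 \left(-23\right)\right) + 15903 = \left(-17840 + 256 \left(-23\right)\right) + 15903 = \left(-17840 - 5888\right) + 15903 = -23728 + 15903 = -7825$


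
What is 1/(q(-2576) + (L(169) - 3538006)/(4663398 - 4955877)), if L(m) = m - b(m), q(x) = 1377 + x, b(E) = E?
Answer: -292479/347144315 ≈ -0.00084253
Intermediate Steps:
L(m) = 0 (L(m) = m - m = 0)
1/(q(-2576) + (L(169) - 3538006)/(4663398 - 4955877)) = 1/((1377 - 2576) + (0 - 3538006)/(4663398 - 4955877)) = 1/(-1199 - 3538006/(-292479)) = 1/(-1199 - 3538006*(-1/292479)) = 1/(-1199 + 3538006/292479) = 1/(-347144315/292479) = -292479/347144315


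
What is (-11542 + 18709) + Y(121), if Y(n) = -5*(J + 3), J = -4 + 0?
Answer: 7172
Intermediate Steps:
J = -4
Y(n) = 5 (Y(n) = -5*(-4 + 3) = -5*(-1) = 5)
(-11542 + 18709) + Y(121) = (-11542 + 18709) + 5 = 7167 + 5 = 7172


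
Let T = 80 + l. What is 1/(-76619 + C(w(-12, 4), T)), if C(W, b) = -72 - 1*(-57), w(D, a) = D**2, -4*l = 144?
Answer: -1/76634 ≈ -1.3049e-5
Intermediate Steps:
l = -36 (l = -1/4*144 = -36)
T = 44 (T = 80 - 36 = 44)
C(W, b) = -15 (C(W, b) = -72 + 57 = -15)
1/(-76619 + C(w(-12, 4), T)) = 1/(-76619 - 15) = 1/(-76634) = -1/76634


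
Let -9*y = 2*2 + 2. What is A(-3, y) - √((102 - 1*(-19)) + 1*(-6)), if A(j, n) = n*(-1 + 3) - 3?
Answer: -13/3 - √115 ≈ -15.057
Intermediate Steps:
y = -⅔ (y = -(2*2 + 2)/9 = -(4 + 2)/9 = -⅑*6 = -⅔ ≈ -0.66667)
A(j, n) = -3 + 2*n (A(j, n) = n*2 - 3 = 2*n - 3 = -3 + 2*n)
A(-3, y) - √((102 - 1*(-19)) + 1*(-6)) = (-3 + 2*(-⅔)) - √((102 - 1*(-19)) + 1*(-6)) = (-3 - 4/3) - √((102 + 19) - 6) = -13/3 - √(121 - 6) = -13/3 - √115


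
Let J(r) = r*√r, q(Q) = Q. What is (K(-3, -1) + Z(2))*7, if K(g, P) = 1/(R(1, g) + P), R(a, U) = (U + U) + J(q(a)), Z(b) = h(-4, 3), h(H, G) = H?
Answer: -175/6 ≈ -29.167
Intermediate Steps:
J(r) = r^(3/2)
Z(b) = -4
R(a, U) = a^(3/2) + 2*U (R(a, U) = (U + U) + a^(3/2) = 2*U + a^(3/2) = a^(3/2) + 2*U)
K(g, P) = 1/(1 + P + 2*g) (K(g, P) = 1/((1^(3/2) + 2*g) + P) = 1/((1 + 2*g) + P) = 1/(1 + P + 2*g))
(K(-3, -1) + Z(2))*7 = (1/(1 - 1 + 2*(-3)) - 4)*7 = (1/(1 - 1 - 6) - 4)*7 = (1/(-6) - 4)*7 = (-⅙ - 4)*7 = -25/6*7 = -175/6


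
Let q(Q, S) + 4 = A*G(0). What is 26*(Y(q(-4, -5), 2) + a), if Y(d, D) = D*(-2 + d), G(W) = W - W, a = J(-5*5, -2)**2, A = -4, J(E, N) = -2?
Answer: -208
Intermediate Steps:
a = 4 (a = (-2)**2 = 4)
G(W) = 0
q(Q, S) = -4 (q(Q, S) = -4 - 4*0 = -4 + 0 = -4)
26*(Y(q(-4, -5), 2) + a) = 26*(2*(-2 - 4) + 4) = 26*(2*(-6) + 4) = 26*(-12 + 4) = 26*(-8) = -208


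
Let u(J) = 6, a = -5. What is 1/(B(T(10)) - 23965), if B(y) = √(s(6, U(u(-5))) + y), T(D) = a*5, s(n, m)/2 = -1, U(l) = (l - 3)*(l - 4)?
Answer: -23965/574321252 - 3*I*√3/574321252 ≈ -4.1728e-5 - 9.0475e-9*I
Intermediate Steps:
U(l) = (-4 + l)*(-3 + l) (U(l) = (-3 + l)*(-4 + l) = (-4 + l)*(-3 + l))
s(n, m) = -2 (s(n, m) = 2*(-1) = -2)
T(D) = -25 (T(D) = -5*5 = -25)
B(y) = √(-2 + y)
1/(B(T(10)) - 23965) = 1/(√(-2 - 25) - 23965) = 1/(√(-27) - 23965) = 1/(3*I*√3 - 23965) = 1/(-23965 + 3*I*√3)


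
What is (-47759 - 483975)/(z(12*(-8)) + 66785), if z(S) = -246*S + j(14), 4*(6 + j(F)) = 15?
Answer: -2126936/361595 ≈ -5.8821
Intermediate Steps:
j(F) = -9/4 (j(F) = -6 + (¼)*15 = -6 + 15/4 = -9/4)
z(S) = -9/4 - 246*S (z(S) = -246*S - 9/4 = -9/4 - 246*S)
(-47759 - 483975)/(z(12*(-8)) + 66785) = (-47759 - 483975)/((-9/4 - 2952*(-8)) + 66785) = -531734/((-9/4 - 246*(-96)) + 66785) = -531734/((-9/4 + 23616) + 66785) = -531734/(94455/4 + 66785) = -531734/361595/4 = -531734*4/361595 = -2126936/361595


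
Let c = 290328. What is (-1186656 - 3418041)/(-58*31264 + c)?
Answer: 4604697/1522984 ≈ 3.0235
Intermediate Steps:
(-1186656 - 3418041)/(-58*31264 + c) = (-1186656 - 3418041)/(-58*31264 + 290328) = -4604697/(-1813312 + 290328) = -4604697/(-1522984) = -4604697*(-1/1522984) = 4604697/1522984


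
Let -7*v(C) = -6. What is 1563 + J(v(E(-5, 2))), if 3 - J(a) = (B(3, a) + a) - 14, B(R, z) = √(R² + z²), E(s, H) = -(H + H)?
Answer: 11054/7 - 3*√53/7 ≈ 1576.0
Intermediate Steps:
E(s, H) = -2*H
v(C) = 6/7 (v(C) = -⅐*(-6) = 6/7)
J(a) = 17 - a - √(9 + a²) (J(a) = 3 - ((√(3² + a²) + a) - 14) = 3 - ((√(9 + a²) + a) - 14) = 3 - ((a + √(9 + a²)) - 14) = 3 - (-14 + a + √(9 + a²)) = 3 + (14 - a - √(9 + a²)) = 17 - a - √(9 + a²))
1563 + J(v(E(-5, 2))) = 1563 + (17 - 1*6/7 - √(9 + (6/7)²)) = 1563 + (17 - 6/7 - √(9 + 36/49)) = 1563 + (17 - 6/7 - √(477/49)) = 1563 + (17 - 6/7 - 3*√53/7) = 1563 + (113/7 - 3*√53/7) = 11054/7 - 3*√53/7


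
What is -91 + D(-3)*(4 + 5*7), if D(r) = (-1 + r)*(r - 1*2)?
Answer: 689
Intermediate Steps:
D(r) = (-1 + r)*(-2 + r) (D(r) = (-1 + r)*(r - 2) = (-1 + r)*(-2 + r))
-91 + D(-3)*(4 + 5*7) = -91 + (2 + (-3)² - 3*(-3))*(4 + 5*7) = -91 + (2 + 9 + 9)*(4 + 35) = -91 + 20*39 = -91 + 780 = 689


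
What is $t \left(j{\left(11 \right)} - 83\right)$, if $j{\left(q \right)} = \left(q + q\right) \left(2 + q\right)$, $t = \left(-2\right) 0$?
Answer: $0$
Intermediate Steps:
$t = 0$
$j{\left(q \right)} = 2 q \left(2 + q\right)$
$t \left(j{\left(11 \right)} - 83\right) = 0 \left(2 \cdot 11 \left(2 + 11\right) - 83\right) = 0 \left(2 \cdot 11 \cdot 13 - 83\right) = 0 \left(286 - 83\right) = 0 \cdot 203 = 0$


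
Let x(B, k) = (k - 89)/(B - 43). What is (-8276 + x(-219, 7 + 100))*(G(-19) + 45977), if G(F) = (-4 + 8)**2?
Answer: -49864000845/131 ≈ -3.8064e+8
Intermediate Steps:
x(B, k) = (-89 + k)/(-43 + B)
G(F) = 16 (G(F) = 4**2 = 16)
(-8276 + x(-219, 7 + 100))*(G(-19) + 45977) = (-8276 + (-89 + (7 + 100))/(-43 - 219))*(16 + 45977) = (-8276 + (-89 + 107)/(-262))*45993 = (-8276 - 1/262*18)*45993 = (-8276 - 9/131)*45993 = -1084165/131*45993 = -49864000845/131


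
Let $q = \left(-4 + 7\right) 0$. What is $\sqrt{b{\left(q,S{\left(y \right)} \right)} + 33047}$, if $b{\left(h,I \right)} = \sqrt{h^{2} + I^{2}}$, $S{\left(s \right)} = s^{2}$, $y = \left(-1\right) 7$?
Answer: $2 \sqrt{8274} \approx 181.92$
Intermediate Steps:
$q = 0$ ($q = 3 \cdot 0 = 0$)
$y = -7$
$b{\left(h,I \right)} = \sqrt{I^{2} + h^{2}}$
$\sqrt{b{\left(q,S{\left(y \right)} \right)} + 33047} = \sqrt{\sqrt{\left(\left(-7\right)^{2}\right)^{2} + 0^{2}} + 33047} = \sqrt{\sqrt{49^{2} + 0} + 33047} = \sqrt{\sqrt{2401 + 0} + 33047} = \sqrt{\sqrt{2401} + 33047} = \sqrt{49 + 33047} = \sqrt{33096} = 2 \sqrt{8274}$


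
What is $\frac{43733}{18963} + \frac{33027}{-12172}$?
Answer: $- \frac{93972925}{230817636} \approx -0.40713$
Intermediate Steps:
$\frac{43733}{18963} + \frac{33027}{-12172} = 43733 \cdot \frac{1}{18963} + 33027 \left(- \frac{1}{12172}\right) = \frac{43733}{18963} - \frac{33027}{12172} = - \frac{93972925}{230817636}$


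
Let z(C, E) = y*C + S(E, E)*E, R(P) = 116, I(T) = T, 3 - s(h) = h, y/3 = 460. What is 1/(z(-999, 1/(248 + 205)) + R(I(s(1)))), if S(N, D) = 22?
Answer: -453/624462290 ≈ -7.2542e-7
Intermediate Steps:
y = 1380 (y = 3*460 = 1380)
s(h) = 3 - h
z(C, E) = 22*E + 1380*C (z(C, E) = 1380*C + 22*E = 22*E + 1380*C)
1/(z(-999, 1/(248 + 205)) + R(I(s(1)))) = 1/((22/(248 + 205) + 1380*(-999)) + 116) = 1/((22/453 - 1378620) + 116) = 1/(-624514838/453 + 116) = 1/(-624462290/453) = -453/624462290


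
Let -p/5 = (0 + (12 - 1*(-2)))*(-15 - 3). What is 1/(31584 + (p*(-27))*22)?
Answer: -1/716856 ≈ -1.3950e-6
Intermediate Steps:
p = 1260 (p = -5*(0 + (12 - 1*(-2)))*(-15 - 3) = -5*(0 + (12 + 2))*(-18) = -5*(0 + 14)*(-18) = -70*(-18) = -5*(-252) = 1260)
1/(31584 + (p*(-27))*22) = 1/(31584 + (1260*(-27))*22) = 1/(31584 - 34020*22) = 1/(31584 - 748440) = 1/(-716856) = -1/716856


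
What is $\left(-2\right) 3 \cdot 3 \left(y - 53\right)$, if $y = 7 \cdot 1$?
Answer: $828$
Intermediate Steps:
$y = 7$
$\left(-2\right) 3 \cdot 3 \left(y - 53\right) = \left(-2\right) 3 \cdot 3 \left(7 - 53\right) = \left(-6\right) 3 \left(-46\right) = \left(-18\right) \left(-46\right) = 828$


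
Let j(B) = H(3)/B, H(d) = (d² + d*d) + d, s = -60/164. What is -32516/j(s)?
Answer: 162580/287 ≈ 566.48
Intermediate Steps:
s = -15/41 (s = -60*1/164 = -15/41 ≈ -0.36585)
H(d) = d + 2*d² (H(d) = (d² + d²) + d = 2*d² + d = d + 2*d²)
j(B) = 21/B (j(B) = (3*(1 + 2*3))/B = (3*(1 + 6))/B = (3*7)/B = 21/B)
-32516/j(s) = -32516/(21/(-15/41)) = -32516/(21*(-41/15)) = -32516/(-287/5) = -32516*(-5/287) = 162580/287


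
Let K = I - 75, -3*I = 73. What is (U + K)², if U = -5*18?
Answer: 322624/9 ≈ 35847.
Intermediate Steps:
I = -73/3 (I = -⅓*73 = -73/3 ≈ -24.333)
K = -298/3 (K = -73/3 - 75 = -298/3 ≈ -99.333)
U = -90
(U + K)² = (-90 - 298/3)² = (-568/3)² = 322624/9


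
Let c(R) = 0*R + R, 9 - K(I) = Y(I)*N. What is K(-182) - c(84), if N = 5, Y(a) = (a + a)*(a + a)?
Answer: -662555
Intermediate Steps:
Y(a) = 4*a**2 (Y(a) = (2*a)*(2*a) = 4*a**2)
K(I) = 9 - 20*I**2 (K(I) = 9 - 4*I**2*5 = 9 - 20*I**2)
c(R) = R (c(R) = 0 + R = R)
K(-182) - c(84) = (9 - 20*(-182)**2) - 1*84 = (9 - 20*33124) - 84 = (9 - 662480) - 84 = -662471 - 84 = -662555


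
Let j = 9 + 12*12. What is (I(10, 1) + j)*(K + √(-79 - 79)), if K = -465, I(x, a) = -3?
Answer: -69750 + 150*I*√158 ≈ -69750.0 + 1885.5*I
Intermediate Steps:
j = 153 (j = 9 + 144 = 153)
(I(10, 1) + j)*(K + √(-79 - 79)) = (-3 + 153)*(-465 + √(-79 - 79)) = 150*(-465 + √(-158)) = 150*(-465 + I*√158) = -69750 + 150*I*√158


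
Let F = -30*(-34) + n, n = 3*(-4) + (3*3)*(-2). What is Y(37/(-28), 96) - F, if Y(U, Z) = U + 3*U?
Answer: -6967/7 ≈ -995.29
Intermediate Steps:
n = -30 (n = -12 + 9*(-2) = -12 - 18 = -30)
F = 990 (F = -30*(-34) - 30 = 1020 - 30 = 990)
Y(U, Z) = 4*U
Y(37/(-28), 96) - F = 4*(37/(-28)) - 1*990 = 4*(37*(-1/28)) - 990 = 4*(-37/28) - 990 = -37/7 - 990 = -6967/7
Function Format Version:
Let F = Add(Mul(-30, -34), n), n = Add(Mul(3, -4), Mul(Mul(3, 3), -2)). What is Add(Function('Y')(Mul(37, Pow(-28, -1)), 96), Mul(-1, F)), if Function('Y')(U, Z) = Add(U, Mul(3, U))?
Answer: Rational(-6967, 7) ≈ -995.29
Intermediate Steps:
n = -30 (n = Add(-12, Mul(9, -2)) = Add(-12, -18) = -30)
F = 990 (F = Add(Mul(-30, -34), -30) = Add(1020, -30) = 990)
Function('Y')(U, Z) = Mul(4, U)
Add(Function('Y')(Mul(37, Pow(-28, -1)), 96), Mul(-1, F)) = Add(Mul(4, Mul(37, Pow(-28, -1))), Mul(-1, 990)) = Add(Mul(4, Mul(37, Rational(-1, 28))), -990) = Add(Mul(4, Rational(-37, 28)), -990) = Add(Rational(-37, 7), -990) = Rational(-6967, 7)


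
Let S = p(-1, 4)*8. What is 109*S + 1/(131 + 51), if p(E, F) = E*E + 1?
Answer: 317409/182 ≈ 1744.0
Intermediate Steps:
p(E, F) = 1 + E² (p(E, F) = E² + 1 = 1 + E²)
S = 16 (S = (1 + (-1)²)*8 = (1 + 1)*8 = 2*8 = 16)
109*S + 1/(131 + 51) = 109*16 + 1/(131 + 51) = 1744 + 1/182 = 317409/182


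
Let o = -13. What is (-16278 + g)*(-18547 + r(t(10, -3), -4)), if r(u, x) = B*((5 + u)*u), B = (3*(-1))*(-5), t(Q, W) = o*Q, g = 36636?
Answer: 4584682674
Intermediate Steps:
t(Q, W) = -13*Q
B = 15 (B = -3*(-5) = 15)
r(u, x) = 15*u*(5 + u) (r(u, x) = 15*((5 + u)*u) = 15*(u*(5 + u)) = 15*u*(5 + u))
(-16278 + g)*(-18547 + r(t(10, -3), -4)) = (-16278 + 36636)*(-18547 + 15*(-13*10)*(5 - 13*10)) = 20358*(-18547 + 15*(-130)*(5 - 130)) = 20358*(-18547 + 15*(-130)*(-125)) = 20358*(-18547 + 243750) = 20358*225203 = 4584682674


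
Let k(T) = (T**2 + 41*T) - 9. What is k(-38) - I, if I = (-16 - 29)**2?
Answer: -2148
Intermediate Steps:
k(T) = -9 + T**2 + 41*T
I = 2025 (I = (-45)**2 = 2025)
k(-38) - I = (-9 + (-38)**2 + 41*(-38)) - 1*2025 = (-9 + 1444 - 1558) - 2025 = -123 - 2025 = -2148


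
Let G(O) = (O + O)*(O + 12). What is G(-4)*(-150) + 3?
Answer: 9603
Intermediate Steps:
G(O) = 2*O*(12 + O) (G(O) = (2*O)*(12 + O) = 2*O*(12 + O))
G(-4)*(-150) + 3 = (2*(-4)*(12 - 4))*(-150) + 3 = (2*(-4)*8)*(-150) + 3 = -64*(-150) + 3 = 9600 + 3 = 9603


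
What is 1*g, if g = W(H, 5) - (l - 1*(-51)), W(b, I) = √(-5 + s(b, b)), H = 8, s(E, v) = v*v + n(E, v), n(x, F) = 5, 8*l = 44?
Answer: -97/2 ≈ -48.500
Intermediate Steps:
l = 11/2 (l = (⅛)*44 = 11/2 ≈ 5.5000)
s(E, v) = 5 + v² (s(E, v) = v*v + 5 = v² + 5 = 5 + v²)
W(b, I) = √(b²) (W(b, I) = √(-5 + (5 + b²)) = √(b²))
g = -97/2 (g = √(8²) - (11/2 - 1*(-51)) = √64 - (11/2 + 51) = 8 - 1*113/2 = 8 - 113/2 = -97/2 ≈ -48.500)
1*g = 1*(-97/2) = -97/2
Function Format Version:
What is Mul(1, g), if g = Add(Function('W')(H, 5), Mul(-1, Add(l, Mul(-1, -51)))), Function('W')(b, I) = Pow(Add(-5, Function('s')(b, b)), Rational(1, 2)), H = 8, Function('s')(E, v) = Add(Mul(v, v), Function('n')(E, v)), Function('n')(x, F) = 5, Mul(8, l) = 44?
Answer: Rational(-97, 2) ≈ -48.500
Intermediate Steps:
l = Rational(11, 2) (l = Mul(Rational(1, 8), 44) = Rational(11, 2) ≈ 5.5000)
Function('s')(E, v) = Add(5, Pow(v, 2)) (Function('s')(E, v) = Add(Mul(v, v), 5) = Add(Pow(v, 2), 5) = Add(5, Pow(v, 2)))
Function('W')(b, I) = Pow(Pow(b, 2), Rational(1, 2)) (Function('W')(b, I) = Pow(Add(-5, Add(5, Pow(b, 2))), Rational(1, 2)) = Pow(Pow(b, 2), Rational(1, 2)))
g = Rational(-97, 2) (g = Add(Pow(Pow(8, 2), Rational(1, 2)), Mul(-1, Add(Rational(11, 2), Mul(-1, -51)))) = Add(Pow(64, Rational(1, 2)), Mul(-1, Add(Rational(11, 2), 51))) = Add(8, Mul(-1, Rational(113, 2))) = Add(8, Rational(-113, 2)) = Rational(-97, 2) ≈ -48.500)
Mul(1, g) = Mul(1, Rational(-97, 2)) = Rational(-97, 2)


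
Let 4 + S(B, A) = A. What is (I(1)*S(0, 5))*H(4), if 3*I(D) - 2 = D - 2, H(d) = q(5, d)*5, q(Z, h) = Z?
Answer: 25/3 ≈ 8.3333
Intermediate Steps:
S(B, A) = -4 + A
H(d) = 25 (H(d) = 5*5 = 25)
I(D) = D/3 (I(D) = ⅔ + (D - 2)/3 = ⅔ + (-2 + D)/3 = ⅔ + (-⅔ + D/3) = D/3)
(I(1)*S(0, 5))*H(4) = (((⅓)*1)*(-4 + 5))*25 = ((⅓)*1)*25 = (⅓)*25 = 25/3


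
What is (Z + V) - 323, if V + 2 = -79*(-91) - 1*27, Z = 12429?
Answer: 19266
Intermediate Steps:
V = 7160 (V = -2 + (-79*(-91) - 1*27) = -2 + (7189 - 27) = -2 + 7162 = 7160)
(Z + V) - 323 = (12429 + 7160) - 323 = 19589 - 323 = 19266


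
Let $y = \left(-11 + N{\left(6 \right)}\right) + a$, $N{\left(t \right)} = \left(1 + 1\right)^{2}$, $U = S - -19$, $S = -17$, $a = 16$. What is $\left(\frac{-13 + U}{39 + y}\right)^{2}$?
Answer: $\frac{121}{2304} \approx 0.052517$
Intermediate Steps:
$U = 2$ ($U = -17 - -19 = -17 + 19 = 2$)
$N{\left(t \right)} = 4$ ($N{\left(t \right)} = 2^{2} = 4$)
$y = 9$ ($y = \left(-11 + 4\right) + 16 = -7 + 16 = 9$)
$\left(\frac{-13 + U}{39 + y}\right)^{2} = \left(\frac{-13 + 2}{39 + 9}\right)^{2} = \left(- \frac{11}{48}\right)^{2} = \frac{121}{2304}$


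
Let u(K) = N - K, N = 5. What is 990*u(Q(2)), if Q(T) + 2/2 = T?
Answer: 3960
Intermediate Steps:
Q(T) = -1 + T
u(K) = 5 - K
990*u(Q(2)) = 990*(5 - (-1 + 2)) = 990*(5 - 1*1) = 990*(5 - 1) = 990*4 = 3960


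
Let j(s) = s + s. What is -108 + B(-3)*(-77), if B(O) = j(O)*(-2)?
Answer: -1032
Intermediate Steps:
j(s) = 2*s
B(O) = -4*O (B(O) = (2*O)*(-2) = -4*O)
-108 + B(-3)*(-77) = -108 - 4*(-3)*(-77) = -108 + 12*(-77) = -108 - 924 = -1032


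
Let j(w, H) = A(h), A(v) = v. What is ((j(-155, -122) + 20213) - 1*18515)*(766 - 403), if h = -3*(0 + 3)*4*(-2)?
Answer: 642510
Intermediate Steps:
h = 72 (h = -9*4*(-2) = -3*12*(-2) = -36*(-2) = 72)
j(w, H) = 72
((j(-155, -122) + 20213) - 1*18515)*(766 - 403) = ((72 + 20213) - 1*18515)*(766 - 403) = (20285 - 18515)*363 = 1770*363 = 642510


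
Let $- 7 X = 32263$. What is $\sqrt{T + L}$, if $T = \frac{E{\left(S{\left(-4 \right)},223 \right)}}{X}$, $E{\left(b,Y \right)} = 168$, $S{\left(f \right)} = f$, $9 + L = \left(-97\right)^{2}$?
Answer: $\frac{4 \sqrt{12480144193}}{4609} \approx 96.953$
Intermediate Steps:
$L = 9400$ ($L = -9 + \left(-97\right)^{2} = -9 + 9409 = 9400$)
$X = -4609$ ($X = \left(- \frac{1}{7}\right) 32263 = -4609$)
$T = - \frac{168}{4609}$ ($T = \frac{168}{-4609} = 168 \left(- \frac{1}{4609}\right) = - \frac{168}{4609} \approx -0.03645$)
$\sqrt{T + L} = \sqrt{- \frac{168}{4609} + 9400} = \sqrt{\frac{43324432}{4609}} = \frac{4 \sqrt{12480144193}}{4609}$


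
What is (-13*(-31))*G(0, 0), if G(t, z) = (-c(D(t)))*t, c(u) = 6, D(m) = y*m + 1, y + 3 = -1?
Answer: 0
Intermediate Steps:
y = -4 (y = -3 - 1 = -4)
D(m) = 1 - 4*m (D(m) = -4*m + 1 = 1 - 4*m)
G(t, z) = -6*t (G(t, z) = (-1*6)*t = -6*t)
(-13*(-31))*G(0, 0) = (-13*(-31))*(-6*0) = 403*0 = 0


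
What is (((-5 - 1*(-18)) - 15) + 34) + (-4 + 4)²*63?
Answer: 32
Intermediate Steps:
(((-5 - 1*(-18)) - 15) + 34) + (-4 + 4)²*63 = (((-5 + 18) - 15) + 34) + 0²*63 = ((13 - 15) + 34) + 0*63 = (-2 + 34) + 0 = 32 + 0 = 32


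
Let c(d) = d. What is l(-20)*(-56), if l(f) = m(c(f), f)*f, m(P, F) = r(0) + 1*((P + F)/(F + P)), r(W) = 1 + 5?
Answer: 7840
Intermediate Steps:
r(W) = 6
m(P, F) = 7 (m(P, F) = 6 + 1*((P + F)/(F + P)) = 6 + 1*((F + P)/(F + P)) = 6 + 1*1 = 6 + 1 = 7)
l(f) = 7*f
l(-20)*(-56) = (7*(-20))*(-56) = -140*(-56) = 7840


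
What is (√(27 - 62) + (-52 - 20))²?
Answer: (72 - I*√35)² ≈ 5149.0 - 851.92*I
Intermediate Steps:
(√(27 - 62) + (-52 - 20))² = (√(-35) - 72)² = (I*√35 - 72)² = (-72 + I*√35)²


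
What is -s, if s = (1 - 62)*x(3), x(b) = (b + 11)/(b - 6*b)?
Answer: -854/15 ≈ -56.933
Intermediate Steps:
x(b) = -(11 + b)/(5*b) (x(b) = (11 + b)/((-5*b)) = (11 + b)*(-1/(5*b)) = -(11 + b)/(5*b))
s = 854/15 (s = (1 - 62)*((⅕)*(-11 - 1*3)/3) = -61*(-11 - 3)/(5*3) = -61*(-14)/(5*3) = -61*(-14/15) = 854/15 ≈ 56.933)
-s = -1*854/15 = -854/15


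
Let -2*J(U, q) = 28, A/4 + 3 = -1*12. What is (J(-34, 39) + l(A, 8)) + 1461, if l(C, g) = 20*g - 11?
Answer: 1596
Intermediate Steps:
A = -60 (A = -12 + 4*(-1*12) = -12 + 4*(-12) = -12 - 48 = -60)
l(C, g) = -11 + 20*g
J(U, q) = -14 (J(U, q) = -½*28 = -14)
(J(-34, 39) + l(A, 8)) + 1461 = (-14 + (-11 + 20*8)) + 1461 = (-14 + (-11 + 160)) + 1461 = (-14 + 149) + 1461 = 135 + 1461 = 1596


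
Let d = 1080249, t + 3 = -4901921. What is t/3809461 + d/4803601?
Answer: -19431720592535/18299130669061 ≈ -1.0619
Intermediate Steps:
t = -4901924 (t = -3 - 4901921 = -4901924)
t/3809461 + d/4803601 = -4901924/3809461 + 1080249/4803601 = -19431720592535/18299130669061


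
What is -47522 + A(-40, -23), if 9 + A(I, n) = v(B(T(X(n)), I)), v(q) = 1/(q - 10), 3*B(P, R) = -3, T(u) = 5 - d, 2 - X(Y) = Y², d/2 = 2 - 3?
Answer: -522842/11 ≈ -47531.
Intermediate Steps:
d = -2 (d = 2*(2 - 3) = 2*(-1) = -2)
X(Y) = 2 - Y²
T(u) = 7 (T(u) = 5 - 1*(-2) = 5 + 2 = 7)
B(P, R) = -1 (B(P, R) = (⅓)*(-3) = -1)
v(q) = 1/(-10 + q)
A(I, n) = -100/11 (A(I, n) = -9 + 1/(-10 - 1) = -9 + 1/(-11) = -9 - 1/11 = -100/11)
-47522 + A(-40, -23) = -47522 - 100/11 = -522842/11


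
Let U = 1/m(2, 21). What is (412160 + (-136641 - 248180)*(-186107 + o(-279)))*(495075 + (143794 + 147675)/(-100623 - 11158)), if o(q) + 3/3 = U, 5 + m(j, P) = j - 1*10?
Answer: 51523639900599880111010/1453153 ≈ 3.5456e+16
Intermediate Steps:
m(j, P) = -15 + j (m(j, P) = -5 + (j - 1*10) = -5 + (j - 10) = -5 + (-10 + j) = -15 + j)
U = -1/13 (U = 1/(-15 + 2) = 1/(-13) = -1/13 ≈ -0.076923)
o(q) = -14/13 (o(q) = -1 - 1/13 = -14/13)
(412160 + (-136641 - 248180)*(-186107 + o(-279)))*(495075 + (143794 + 147675)/(-100623 - 11158)) = (412160 + (-136641 - 248180)*(-186107 - 14/13))*(495075 + (143794 + 147675)/(-100623 - 11158)) = (412160 - 384821*(-2419405/13))*(495075 + 291469/(-111781)) = (412160 + 931037851505/13)*(495075 + 291469*(-1/111781)) = 931043209585*(495075 - 291469/111781)/13 = (931043209585/13)*(55339687106/111781) = 51523639900599880111010/1453153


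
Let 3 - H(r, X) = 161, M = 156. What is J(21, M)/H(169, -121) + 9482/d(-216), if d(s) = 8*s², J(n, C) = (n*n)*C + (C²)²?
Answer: -55269601605365/14743296 ≈ -3.7488e+6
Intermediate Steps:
H(r, X) = -158 (H(r, X) = 3 - 1*161 = 3 - 161 = -158)
J(n, C) = C⁴ + C*n² (J(n, C) = n²*C + C⁴ = C*n² + C⁴ = C⁴ + C*n²)
J(21, M)/H(169, -121) + 9482/d(-216) = (156*(156³ + 21²))/(-158) + 9482/((8*(-216)²)) = (156*(3796416 + 441))*(-1/158) + 9482/((8*46656)) = (156*3796857)*(-1/158) + 9482/373248 = 592309692*(-1/158) + 9482*(1/373248) = -296154846/79 + 4741/186624 = -55269601605365/14743296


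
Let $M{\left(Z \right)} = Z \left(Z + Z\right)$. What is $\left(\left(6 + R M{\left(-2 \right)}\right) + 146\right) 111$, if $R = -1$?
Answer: $15984$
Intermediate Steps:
$M{\left(Z \right)} = 2 Z^{2}$ ($M{\left(Z \right)} = Z 2 Z = 2 Z^{2}$)
$\left(\left(6 + R M{\left(-2 \right)}\right) + 146\right) 111 = \left(\left(6 - 2 \left(-2\right)^{2}\right) + 146\right) 111 = \left(\left(6 - 2 \cdot 4\right) + 146\right) 111 = \left(\left(6 - 8\right) + 146\right) 111 = \left(-2 + 146\right) 111 = 144 \cdot 111 = 15984$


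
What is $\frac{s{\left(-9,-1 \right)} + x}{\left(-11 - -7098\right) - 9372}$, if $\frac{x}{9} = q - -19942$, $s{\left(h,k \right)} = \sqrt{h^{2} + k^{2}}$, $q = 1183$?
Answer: $- \frac{38025}{457} - \frac{\sqrt{82}}{2285} \approx -83.21$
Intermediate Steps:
$x = 190125$ ($x = 9 \left(1183 - -19942\right) = 9 \left(1183 + 19942\right) = 9 \cdot 21125 = 190125$)
$\frac{s{\left(-9,-1 \right)} + x}{\left(-11 - -7098\right) - 9372} = \frac{\sqrt{\left(-9\right)^{2} + \left(-1\right)^{2}} + 190125}{\left(-11 - -7098\right) - 9372} = \frac{\sqrt{81 + 1} + 190125}{\left(-11 + 7098\right) - 9372} = \frac{\sqrt{82} + 190125}{7087 - 9372} = \frac{190125 + \sqrt{82}}{-2285} = \left(190125 + \sqrt{82}\right) \left(- \frac{1}{2285}\right) = - \frac{38025}{457} - \frac{\sqrt{82}}{2285}$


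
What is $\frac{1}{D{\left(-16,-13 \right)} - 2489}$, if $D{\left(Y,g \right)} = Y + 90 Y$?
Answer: $- \frac{1}{3945} \approx -0.00025349$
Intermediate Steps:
$D{\left(Y,g \right)} = 91 Y$
$\frac{1}{D{\left(-16,-13 \right)} - 2489} = \frac{1}{91 \left(-16\right) - 2489} = \frac{1}{-1456 - 2489} = \frac{1}{-3945} = - \frac{1}{3945}$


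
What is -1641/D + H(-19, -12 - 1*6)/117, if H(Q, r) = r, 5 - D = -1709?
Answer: -24761/22282 ≈ -1.1113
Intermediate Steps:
D = 1714 (D = 5 - 1*(-1709) = 5 + 1709 = 1714)
-1641/D + H(-19, -12 - 1*6)/117 = -1641/1714 + (-12 - 1*6)/117 = -1641*1/1714 + (-12 - 6)*(1/117) = -1641/1714 - 18*1/117 = -1641/1714 - 2/13 = -24761/22282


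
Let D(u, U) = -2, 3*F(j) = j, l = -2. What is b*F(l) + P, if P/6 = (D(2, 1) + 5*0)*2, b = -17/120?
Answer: -4303/180 ≈ -23.906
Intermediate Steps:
F(j) = j/3
b = -17/120 (b = -17*1/120 = -17/120 ≈ -0.14167)
P = -24 (P = 6*((-2 + 5*0)*2) = 6*((-2 + 0)*2) = 6*(-2*2) = 6*(-4) = -24)
b*F(l) + P = -17*(-2)/360 - 24 = -17/120*(-2/3) - 24 = 17/180 - 24 = -4303/180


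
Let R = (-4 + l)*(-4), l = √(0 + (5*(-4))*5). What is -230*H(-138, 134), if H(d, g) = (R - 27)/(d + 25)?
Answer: -2530/113 - 9200*I/113 ≈ -22.389 - 81.416*I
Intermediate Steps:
l = 10*I (l = √(0 - 20*5) = √(0 - 100) = √(-100) = 10*I ≈ 10.0*I)
R = 16 - 40*I (R = (-4 + 10*I)*(-4) = 16 - 40*I ≈ 16.0 - 40.0*I)
H(d, g) = (-11 - 40*I)/(25 + d) (H(d, g) = ((16 - 40*I) - 27)/(d + 25) = (-11 - 40*I)/(25 + d))
-230*H(-138, 134) = -230*(-11 - 40*I)/(25 - 138) = -230*(-11 - 40*I)/(-113) = -(-230)*(-11 - 40*I)/113 = -230*(11/113 + 40*I/113) = -2530/113 - 9200*I/113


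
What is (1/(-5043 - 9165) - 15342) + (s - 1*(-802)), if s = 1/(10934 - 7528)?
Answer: -351813091559/24196224 ≈ -14540.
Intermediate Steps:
s = 1/3406 ≈ 0.00029360
(1/(-5043 - 9165) - 15342) + (s - 1*(-802)) = (1/(-5043 - 9165) - 15342) + (1/3406 - 1*(-802)) = (1/(-14208) - 15342) + (1/3406 + 802) = (-1/14208 - 15342) + 2731613/3406 = -217979137/14208 + 2731613/3406 = -351813091559/24196224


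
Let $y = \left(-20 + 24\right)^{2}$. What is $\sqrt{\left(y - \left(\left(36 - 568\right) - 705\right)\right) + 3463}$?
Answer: $6 \sqrt{131} \approx 68.673$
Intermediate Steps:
$y = 16$ ($y = 4^{2} = 16$)
$\sqrt{\left(y - \left(\left(36 - 568\right) - 705\right)\right) + 3463} = \sqrt{\left(16 - \left(\left(36 - 568\right) - 705\right)\right) + 3463} = \sqrt{\left(16 - \left(-532 - 705\right)\right) + 3463} = \sqrt{\left(16 - -1237\right) + 3463} = \sqrt{\left(16 + 1237\right) + 3463} = \sqrt{1253 + 3463} = \sqrt{4716} = 6 \sqrt{131}$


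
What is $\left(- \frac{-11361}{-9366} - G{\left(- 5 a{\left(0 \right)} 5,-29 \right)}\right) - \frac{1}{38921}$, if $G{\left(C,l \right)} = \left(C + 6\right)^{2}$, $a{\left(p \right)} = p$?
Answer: $- \frac{645972283}{17358766} \approx -37.213$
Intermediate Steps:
$G{\left(C,l \right)} = \left(6 + C\right)^{2}$
$\left(- \frac{-11361}{-9366} - G{\left(- 5 a{\left(0 \right)} 5,-29 \right)}\right) - \frac{1}{38921} = \left(- \frac{-11361}{-9366} - \left(6 + \left(-5\right) 0 \cdot 5\right)^{2}\right) - \frac{1}{38921} = \left(- \frac{\left(-11361\right) \left(-1\right)}{9366} - \left(6 + 0 \cdot 5\right)^{2}\right) - \frac{1}{38921} = \left(\left(-1\right) \frac{541}{446} - \left(6 + 0\right)^{2}\right) - \frac{1}{38921} = \left(- \frac{541}{446} - 6^{2}\right) - \frac{1}{38921} = \left(- \frac{541}{446} - 36\right) - \frac{1}{38921} = - \frac{16597}{446} - \frac{1}{38921} = - \frac{645972283}{17358766}$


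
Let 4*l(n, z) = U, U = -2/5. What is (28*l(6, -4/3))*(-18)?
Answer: 252/5 ≈ 50.400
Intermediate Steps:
U = -2/5 (U = -2*1/5 = -2/5 ≈ -0.40000)
l(n, z) = -1/10 (l(n, z) = (1/4)*(-2/5) = -1/10)
(28*l(6, -4/3))*(-18) = (28*(-1/10))*(-18) = -14/5*(-18) = 252/5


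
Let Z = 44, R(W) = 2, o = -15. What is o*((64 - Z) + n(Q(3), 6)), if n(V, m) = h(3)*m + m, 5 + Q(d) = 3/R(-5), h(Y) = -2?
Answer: -210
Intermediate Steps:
Q(d) = -7/2 (Q(d) = -5 + 3/2 = -7/2)
n(V, m) = -m (n(V, m) = -2*m + m = -m)
o*((64 - Z) + n(Q(3), 6)) = -15*((64 - 1*44) - 1*6) = -15*((64 - 44) - 6) = -15*(20 - 6) = -15*14 = -210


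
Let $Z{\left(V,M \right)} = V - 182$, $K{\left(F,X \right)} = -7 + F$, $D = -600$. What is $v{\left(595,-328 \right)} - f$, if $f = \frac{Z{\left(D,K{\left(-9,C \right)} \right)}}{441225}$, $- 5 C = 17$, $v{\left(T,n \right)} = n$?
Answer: $- \frac{144721018}{441225} \approx -328.0$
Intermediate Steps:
$C = - \frac{17}{5}$ ($C = \left(- \frac{1}{5}\right) 17 = - \frac{17}{5} \approx -3.4$)
$Z{\left(V,M \right)} = -182 + V$
$f = - \frac{782}{441225}$ ($f = \frac{-182 - 600}{441225} = \left(-782\right) \frac{1}{441225} = - \frac{782}{441225} \approx -0.0017723$)
$v{\left(595,-328 \right)} - f = -328 - - \frac{782}{441225} = -328 + \frac{782}{441225} = - \frac{144721018}{441225}$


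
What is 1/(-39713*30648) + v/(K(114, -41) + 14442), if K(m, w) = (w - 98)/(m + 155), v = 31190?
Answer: 10211804441117881/4728233506350216 ≈ 2.1598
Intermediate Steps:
K(m, w) = (-98 + w)/(155 + m)
1/(-39713*30648) + v/(K(114, -41) + 14442) = 1/(-39713*30648) + 31190/((-98 - 41)/(155 + 114) + 14442) = -1/39713*1/30648 + 31190/(-139/269 + 14442) = -1/1217124024 + 31190/((1/269)*(-139) + 14442) = -1/1217124024 + 31190/(-139/269 + 14442) = -1/1217124024 + 31190/(3884759/269) = -1/1217124024 + 31190*(269/3884759) = -1/1217124024 + 8390110/3884759 = 10211804441117881/4728233506350216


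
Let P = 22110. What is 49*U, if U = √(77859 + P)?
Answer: 49*√99969 ≈ 15493.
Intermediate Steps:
U = √99969 (U = √(77859 + 22110) = √99969 ≈ 316.18)
49*U = 49*√99969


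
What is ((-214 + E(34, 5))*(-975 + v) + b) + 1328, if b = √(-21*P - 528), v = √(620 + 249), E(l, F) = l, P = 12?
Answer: 176828 - 180*√869 + 2*I*√195 ≈ 1.7152e+5 + 27.928*I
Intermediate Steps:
v = √869 ≈ 29.479
b = 2*I*√195 (b = √(-21*12 - 528) = √(-252 - 528) = √(-780) = 2*I*√195 ≈ 27.928*I)
((-214 + E(34, 5))*(-975 + v) + b) + 1328 = ((-214 + 34)*(-975 + √869) + 2*I*√195) + 1328 = (-180*(-975 + √869) + 2*I*√195) + 1328 = ((175500 - 180*√869) + 2*I*√195) + 1328 = (175500 - 180*√869 + 2*I*√195) + 1328 = 176828 - 180*√869 + 2*I*√195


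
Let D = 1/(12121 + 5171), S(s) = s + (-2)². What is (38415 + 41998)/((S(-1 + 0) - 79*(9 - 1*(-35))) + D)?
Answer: -1390501596/60055115 ≈ -23.154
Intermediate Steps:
S(s) = 4 + s (S(s) = s + 4 = 4 + s)
D = 1/17292 ≈ 5.7830e-5
(38415 + 41998)/((S(-1 + 0) - 79*(9 - 1*(-35))) + D) = (38415 + 41998)/(((4 + (-1 + 0)) - 79*(9 - 1*(-35))) + 1/17292) = 80413/(((4 - 1) - 79*(9 + 35)) + 1/17292) = 80413/((3 - 79*44) + 1/17292) = 80413/((3 - 3476) + 1/17292) = 80413/(-3473 + 1/17292) = 80413/(-60055115/17292) = 80413*(-17292/60055115) = -1390501596/60055115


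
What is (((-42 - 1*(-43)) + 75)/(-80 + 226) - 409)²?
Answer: 889172761/5329 ≈ 1.6686e+5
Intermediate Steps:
(((-42 - 1*(-43)) + 75)/(-80 + 226) - 409)² = (((-42 + 43) + 75)/146 - 409)² = ((1 + 75)*(1/146) - 409)² = (76*(1/146) - 409)² = (38/73 - 409)² = (-29819/73)² = 889172761/5329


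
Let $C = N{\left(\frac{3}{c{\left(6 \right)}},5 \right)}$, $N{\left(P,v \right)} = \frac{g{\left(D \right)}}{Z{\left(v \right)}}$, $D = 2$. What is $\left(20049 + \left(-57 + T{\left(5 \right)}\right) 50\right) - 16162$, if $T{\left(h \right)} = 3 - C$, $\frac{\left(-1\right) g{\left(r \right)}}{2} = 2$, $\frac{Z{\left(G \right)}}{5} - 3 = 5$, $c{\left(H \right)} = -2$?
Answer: $1192$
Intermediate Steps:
$Z{\left(G \right)} = 40$ ($Z{\left(G \right)} = 15 + 5 \cdot 5 = 15 + 25 = 40$)
$g{\left(r \right)} = -4$ ($g{\left(r \right)} = \left(-2\right) 2 = -4$)
$N{\left(P,v \right)} = - \frac{1}{10}$ ($N{\left(P,v \right)} = - \frac{4}{40} = \left(-4\right) \frac{1}{40} = - \frac{1}{10}$)
$C = - \frac{1}{10} \approx -0.1$
$T{\left(h \right)} = \frac{31}{10}$ ($T{\left(h \right)} = 3 - - \frac{1}{10} = 3 + \frac{1}{10} = \frac{31}{10}$)
$\left(20049 + \left(-57 + T{\left(5 \right)}\right) 50\right) - 16162 = \left(20049 + \left(-57 + \frac{31}{10}\right) 50\right) - 16162 = \left(20049 - 2695\right) - 16162 = 17354 - 16162 = 1192$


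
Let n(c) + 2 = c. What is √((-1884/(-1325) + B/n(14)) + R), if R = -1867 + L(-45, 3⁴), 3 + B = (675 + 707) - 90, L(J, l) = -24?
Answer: I*√4505482353/1590 ≈ 42.216*I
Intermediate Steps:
n(c) = -2 + c
B = 1289 (B = -3 + ((675 + 707) - 90) = -3 + (1382 - 90) = -3 + 1292 = 1289)
R = -1891 (R = -1867 - 24 = -1891)
√((-1884/(-1325) + B/n(14)) + R) = √((-1884/(-1325) + 1289/(-2 + 14)) - 1891) = √((-1884*(-1/1325) + 1289/12) - 1891) = √((1884/1325 + 1289*(1/12)) - 1891) = √((1884/1325 + 1289/12) - 1891) = √(1730533/15900 - 1891) = √(-28336367/15900) = I*√4505482353/1590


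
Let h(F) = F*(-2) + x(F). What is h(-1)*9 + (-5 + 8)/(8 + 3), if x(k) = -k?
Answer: 300/11 ≈ 27.273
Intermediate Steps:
h(F) = -3*F (h(F) = F*(-2) - F = -2*F - F = -3*F)
h(-1)*9 + (-5 + 8)/(8 + 3) = -3*(-1)*9 + (-5 + 8)/(8 + 3) = 3*9 + 3/11 = 27 + 3*(1/11) = 27 + 3/11 = 300/11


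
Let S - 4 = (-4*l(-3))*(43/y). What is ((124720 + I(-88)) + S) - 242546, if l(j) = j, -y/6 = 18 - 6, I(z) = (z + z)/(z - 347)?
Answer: -34170341/290 ≈ -1.1783e+5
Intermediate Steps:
I(z) = 2*z/(-347 + z) (I(z) = (2*z)/(-347 + z) = 2*z/(-347 + z))
y = -72 (y = -6*(18 - 6) = -6*12 = -72)
S = -19/6 (S = 4 + (-4*(-3))*(43/(-72)) = 4 + 12*(43*(-1/72)) = 4 + 12*(-43/72) = 4 - 43/6 = -19/6 ≈ -3.1667)
((124720 + I(-88)) + S) - 242546 = ((124720 + 2*(-88)/(-347 - 88)) - 19/6) - 242546 = ((124720 + 2*(-88)/(-435)) - 19/6) - 242546 = ((124720 + 2*(-88)*(-1/435)) - 19/6) - 242546 = ((124720 + 176/435) - 19/6) - 242546 = (54253376/435 - 19/6) - 242546 = 36167999/290 - 242546 = -34170341/290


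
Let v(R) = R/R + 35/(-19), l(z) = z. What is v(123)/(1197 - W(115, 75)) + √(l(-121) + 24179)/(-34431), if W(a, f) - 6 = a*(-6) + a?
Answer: -8/16777 - √24058/34431 ≈ -0.0049817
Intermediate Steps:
W(a, f) = 6 - 5*a (W(a, f) = 6 + (a*(-6) + a) = 6 + (-6*a + a) = 6 - 5*a)
v(R) = -16/19 (v(R) = 1 + 35*(-1/19) = 1 - 35/19 = -16/19)
v(123)/(1197 - W(115, 75)) + √(l(-121) + 24179)/(-34431) = -16/(19*(1197 - (6 - 5*115))) + √(-121 + 24179)/(-34431) = -16/(19*(1197 - (6 - 575))) + √24058*(-1/34431) = -16/(19*(1197 - 1*(-569))) - √24058/34431 = -16/(19*(1197 + 569)) - √24058/34431 = -16/19/1766 - √24058/34431 = -16/19*1/1766 - √24058/34431 = -8/16777 - √24058/34431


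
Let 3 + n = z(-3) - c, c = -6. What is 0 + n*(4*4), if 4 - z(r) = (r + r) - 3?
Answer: 256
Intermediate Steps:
z(r) = 7 - 2*r (z(r) = 4 - ((r + r) - 3) = 4 - (2*r - 3) = 4 - (-3 + 2*r) = 4 + (3 - 2*r) = 7 - 2*r)
n = 16 (n = -3 + ((7 - 2*(-3)) - 1*(-6)) = -3 + ((7 + 6) + 6) = -3 + (13 + 6) = -3 + 19 = 16)
0 + n*(4*4) = 0 + 16*(4*4) = 0 + 16*16 = 0 + 256 = 256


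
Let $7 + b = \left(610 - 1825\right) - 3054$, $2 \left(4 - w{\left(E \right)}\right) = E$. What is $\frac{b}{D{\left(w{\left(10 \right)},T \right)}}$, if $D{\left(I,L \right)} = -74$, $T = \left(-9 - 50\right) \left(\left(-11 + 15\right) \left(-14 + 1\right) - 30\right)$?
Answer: $\frac{2138}{37} \approx 57.784$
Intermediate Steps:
$w{\left(E \right)} = 4 - \frac{E}{2}$
$T = 4838$ ($T = - 59 \left(4 \left(-13\right) - 30\right) = - 59 \left(-52 - 30\right) = \left(-59\right) \left(-82\right) = 4838$)
$b = -4276$ ($b = -7 + \left(\left(610 - 1825\right) - 3054\right) = -7 - 4269 = -4276$)
$\frac{b}{D{\left(w{\left(10 \right)},T \right)}} = - \frac{4276}{-74} = \left(-4276\right) \left(- \frac{1}{74}\right) = \frac{2138}{37}$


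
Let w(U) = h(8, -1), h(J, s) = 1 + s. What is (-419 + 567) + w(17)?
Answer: 148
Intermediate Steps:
w(U) = 0 (w(U) = 1 - 1 = 0)
(-419 + 567) + w(17) = (-419 + 567) + 0 = 148 + 0 = 148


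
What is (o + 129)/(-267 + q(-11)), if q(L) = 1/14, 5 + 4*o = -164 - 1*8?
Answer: -2373/7474 ≈ -0.31750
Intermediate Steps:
o = -177/4 (o = -5/4 + (-164 - 1*8)/4 = -5/4 + (-164 - 8)/4 = -5/4 + (¼)*(-172) = -5/4 - 43 = -177/4 ≈ -44.250)
q(L) = 1/14
(o + 129)/(-267 + q(-11)) = (-177/4 + 129)/(-267 + 1/14) = 339/(4*(-3737/14)) = (339/4)*(-14/3737) = -2373/7474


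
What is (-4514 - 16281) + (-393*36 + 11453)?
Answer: -23490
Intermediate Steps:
(-4514 - 16281) + (-393*36 + 11453) = -20795 + (-14148 + 11453) = -20795 - 2695 = -23490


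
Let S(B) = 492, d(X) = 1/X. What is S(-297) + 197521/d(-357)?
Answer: -70514505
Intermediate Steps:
S(-297) + 197521/d(-357) = 492 + 197521/(1/(-357)) = 492 + 197521/(-1/357) = 492 + 197521*(-357) = 492 - 70514997 = -70514505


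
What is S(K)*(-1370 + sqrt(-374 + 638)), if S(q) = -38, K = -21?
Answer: 52060 - 76*sqrt(66) ≈ 51443.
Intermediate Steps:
S(K)*(-1370 + sqrt(-374 + 638)) = -38*(-1370 + sqrt(-374 + 638)) = -38*(-1370 + sqrt(264)) = -38*(-1370 + 2*sqrt(66)) = 52060 - 76*sqrt(66)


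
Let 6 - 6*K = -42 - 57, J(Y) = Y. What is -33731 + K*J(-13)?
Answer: -67917/2 ≈ -33959.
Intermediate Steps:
K = 35/2 (K = 1 - (-42 - 57)/6 = 1 - ⅙*(-99) = 1 + 33/2 = 35/2 ≈ 17.500)
-33731 + K*J(-13) = -33731 + (35/2)*(-13) = -33731 - 455/2 = -67917/2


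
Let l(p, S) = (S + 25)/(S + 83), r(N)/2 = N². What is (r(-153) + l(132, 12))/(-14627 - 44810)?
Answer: -4447747/5646515 ≈ -0.78770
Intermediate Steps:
r(N) = 2*N²
l(p, S) = (25 + S)/(83 + S)
(r(-153) + l(132, 12))/(-14627 - 44810) = (2*(-153)² + (25 + 12)/(83 + 12))/(-14627 - 44810) = (2*23409 + 37/95)/(-59437) = (46818 + (1/95)*37)*(-1/59437) = (46818 + 37/95)*(-1/59437) = (4447747/95)*(-1/59437) = -4447747/5646515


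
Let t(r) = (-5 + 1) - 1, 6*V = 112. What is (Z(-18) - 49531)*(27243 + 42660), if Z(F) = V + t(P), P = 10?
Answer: -3461410152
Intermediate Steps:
V = 56/3 (V = (⅙)*112 = 56/3 ≈ 18.667)
t(r) = -5 (t(r) = -4 - 1 = -5)
Z(F) = 41/3 (Z(F) = 56/3 - 5 = 41/3)
(Z(-18) - 49531)*(27243 + 42660) = (41/3 - 49531)*(27243 + 42660) = -148552/3*69903 = -3461410152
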